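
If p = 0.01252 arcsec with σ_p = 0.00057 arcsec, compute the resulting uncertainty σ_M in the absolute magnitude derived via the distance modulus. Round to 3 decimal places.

σ_M = 0.099 mag

M = m − 5 log₁₀ d + 5 = m + 5 log₁₀ p + 5, so ∂M/∂p = 5/(p ln 10).
σ_M = (5/ln 10) · (σ_p/p) = 2.1715 × 0.00057/0.01252 = 2.1715 × 0.045527 = 0.098862.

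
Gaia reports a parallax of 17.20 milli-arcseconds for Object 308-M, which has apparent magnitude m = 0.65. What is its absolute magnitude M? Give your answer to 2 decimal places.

M = -3.17

d = 1/p = 1/0.01720″ = 58.14 pc.
m − M = 5 log₁₀(58.14) − 5 = 8.8224 − 5 = 3.8224.
M = m − (m − M) = 0.65 − 3.8224 = -3.17.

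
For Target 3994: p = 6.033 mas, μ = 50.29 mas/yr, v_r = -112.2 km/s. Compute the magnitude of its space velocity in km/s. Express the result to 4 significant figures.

119.0 km/s

d = 1/p = 1/0.006033″ = 165.76 pc.
μ = 50.29 mas/yr = 0.05029 ″/yr.
v_t = 4.740 μ d = 4.740 × 0.05029 × 165.76 = 39.513 km/s.
v = √(v_r² + v_t²) = √((-112.2)² + 39.513²) = √14150.1 = 118.95 km/s.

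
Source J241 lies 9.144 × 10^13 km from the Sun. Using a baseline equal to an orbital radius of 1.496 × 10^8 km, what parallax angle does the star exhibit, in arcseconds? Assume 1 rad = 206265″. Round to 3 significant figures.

0.337 arcsec

θ ≈ B/d = (1.496 × 10^8) / (9.144 × 10^13) = 1.6360 × 10^-6 rad.
In arcseconds: 1.6360 × 10^-6 × 206265 = 0.33745″.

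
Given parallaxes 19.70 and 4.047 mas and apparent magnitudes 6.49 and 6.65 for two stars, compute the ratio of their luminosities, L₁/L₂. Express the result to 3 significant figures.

d₁ = 1/p₁ = 1/0.01970″ = 50.761 pc; d₂ = 1/p₂ = 1/0.004047″ = 247.1 pc.
M₁ = m₁ − 5 log₁₀ d₁ + 5 = 6.49 − 8.5277 + 5 = 2.9623.
M₂ = 6.65 − 11.9644 + 5 = -0.3144.
L₁/L₂ = 10^(0.4(M₂ − M₁)) = 10^(0.4 × (-3.2767)) = 10^(-1.31068) = 0.048901.

L₁/L₂ = 0.0489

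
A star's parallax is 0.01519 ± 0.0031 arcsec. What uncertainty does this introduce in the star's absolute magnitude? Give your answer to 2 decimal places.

M = m − 5 log₁₀ d + 5 = m + 5 log₁₀ p + 5, so ∂M/∂p = 5/(p ln 10).
σ_M = (5/ln 10) · (σ_p/p) = 2.1715 × 0.0031/0.01519 = 2.1715 × 0.20408 = 0.44316.

σ_M = 0.44 mag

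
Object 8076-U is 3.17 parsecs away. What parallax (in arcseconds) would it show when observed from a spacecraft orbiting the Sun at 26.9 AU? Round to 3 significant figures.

8.49 arcsec

p (arcsec) = B (AU) / d (pc).
p = 26.9 / 3.17 = 8.4858 arcsec.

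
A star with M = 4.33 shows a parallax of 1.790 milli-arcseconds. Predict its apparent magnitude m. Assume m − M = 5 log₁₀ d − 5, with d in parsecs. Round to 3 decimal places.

d = 1/p = 1/0.001790″ = 558.66 pc.
m − M = 5 log₁₀ d − 5 = 5 log₁₀(558.66) − 5 = 13.7357 − 5 = 8.7357.
m = M + (m − M) = 4.33 + 8.7357 = 13.066.

m = 13.066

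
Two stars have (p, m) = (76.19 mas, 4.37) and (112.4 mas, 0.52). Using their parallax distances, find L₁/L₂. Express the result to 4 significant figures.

d₁ = 1/p₁ = 1/0.07619″ = 13.125 pc; d₂ = 1/p₂ = 1/0.1124″ = 8.8968 pc.
M₁ = m₁ − 5 log₁₀ d₁ + 5 = 4.37 − 5.5905 + 5 = 3.7795.
M₂ = 0.52 − 4.7462 + 5 = 0.7738.
L₁/L₂ = 10^(0.4(M₂ − M₁)) = 10^(0.4 × (-3.0057)) = 10^(-1.20228) = 0.062765.

L₁/L₂ = 0.06277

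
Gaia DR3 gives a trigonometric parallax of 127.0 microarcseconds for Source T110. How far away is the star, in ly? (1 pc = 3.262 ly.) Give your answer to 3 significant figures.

25700 ly

p = 127.0 microarcseconds = 0.0001270 arcsec.
d = 1/p = 1/0.0001270 = 7874 pc.
In light-years: 7874 × 3.262 = 25685 ly.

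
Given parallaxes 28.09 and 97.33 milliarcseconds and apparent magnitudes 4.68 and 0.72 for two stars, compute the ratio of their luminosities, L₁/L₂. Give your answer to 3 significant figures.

d₁ = 1/p₁ = 1/0.02809″ = 35.6 pc; d₂ = 1/p₂ = 1/0.09733″ = 10.274 pc.
M₁ = m₁ − 5 log₁₀ d₁ + 5 = 4.68 − 7.7572 + 5 = 1.9228.
M₂ = 0.72 − 5.0587 + 5 = 0.6613.
L₁/L₂ = 10^(0.4(M₂ − M₁)) = 10^(0.4 × (-1.2615)) = 10^(-0.50460) = 0.3129.

L₁/L₂ = 0.313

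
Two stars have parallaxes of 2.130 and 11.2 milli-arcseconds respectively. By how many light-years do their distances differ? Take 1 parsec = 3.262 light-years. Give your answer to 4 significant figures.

d_A = 1/0.002130″ = 469.48 pc; d_B = 1/0.01120″ = 89.286 pc.
|d_B − d_A| = |89.286 − 469.48| = 380.19 pc = 380.19 × 3.262 ly = 1240.2 ly.

1240 ly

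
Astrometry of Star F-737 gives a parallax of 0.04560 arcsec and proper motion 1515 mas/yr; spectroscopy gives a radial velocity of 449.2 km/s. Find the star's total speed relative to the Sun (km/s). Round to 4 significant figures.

d = 1/p = 1/0.04560″ = 21.93 pc.
μ = 1515 mas/yr = 1.515 ″/yr.
v_t = 4.740 μ d = 4.740 × 1.515 × 21.93 = 157.48 km/s.
v = √(v_r² + v_t²) = √(449.2² + 157.48²) = √226581 = 476.01 km/s.

476.0 km/s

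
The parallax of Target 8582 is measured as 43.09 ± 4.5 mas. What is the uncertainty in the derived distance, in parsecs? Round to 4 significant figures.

2.424 pc

d = 1/p, so σ_d = σ_p / p².
σ_d = 0.00450 / (0.04309)² = 0.00450 / 0.0018567 = 2.4237 pc.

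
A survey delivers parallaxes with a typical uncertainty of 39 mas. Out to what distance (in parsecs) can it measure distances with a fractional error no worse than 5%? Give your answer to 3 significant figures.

σ_d/d = σ_p/p, so the condition is σ_p/p ≤ 0.05, i.e. p ≥ σ_p/0.05.
p_min = 39/0.05 = 780 mas = 0.78 arcsec.
d_max = 1/p_min = 1/0.78 = 1.2821 pc.

1.28 pc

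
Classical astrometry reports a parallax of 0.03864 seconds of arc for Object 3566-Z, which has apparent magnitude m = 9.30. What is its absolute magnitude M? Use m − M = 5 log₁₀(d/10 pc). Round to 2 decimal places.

d = 1/p = 1/0.03864″ = 25.88 pc.
m − M = 5 log₁₀(25.88) − 5 = 7.0648 − 5 = 2.0648.
M = m − (m − M) = 9.30 − 2.0648 = 7.24.

M = 7.24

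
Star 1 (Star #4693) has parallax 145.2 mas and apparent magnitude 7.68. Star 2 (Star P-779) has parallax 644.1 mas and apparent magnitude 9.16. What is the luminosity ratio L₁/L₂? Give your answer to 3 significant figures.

d₁ = 1/p₁ = 1/0.1452″ = 6.8871 pc; d₂ = 1/p₂ = 1/0.6441″ = 1.5526 pc.
M₁ = m₁ − 5 log₁₀ d₁ + 5 = 7.68 − 4.1902 + 5 = 8.4898.
M₂ = 9.16 − 0.9553 + 5 = 13.2047.
L₁/L₂ = 10^(0.4(M₂ − M₁)) = 10^(0.4 × 4.7149) = 10^1.88596 = 76.906.

L₁/L₂ = 76.9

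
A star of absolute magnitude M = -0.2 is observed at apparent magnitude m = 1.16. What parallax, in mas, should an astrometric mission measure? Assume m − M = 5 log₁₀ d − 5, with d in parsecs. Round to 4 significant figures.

53.46 mas

m − M = 1.16 − (-0.2) = 1.36.
d = 10^((m−M)/5 + 1) = 10^1.272 = 18.707 pc.
p = 1/d = 1/18.707 = 0.053456 arcsec = 53.456 mas.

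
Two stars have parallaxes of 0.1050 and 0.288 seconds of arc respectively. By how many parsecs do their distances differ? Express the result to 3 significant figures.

6.05 pc

d_A = 1/0.1050″ = 9.5238 pc; d_B = 1/0.2880″ = 3.4722 pc.
|d_B − d_A| = |3.4722 − 9.5238| = 6.0516 pc.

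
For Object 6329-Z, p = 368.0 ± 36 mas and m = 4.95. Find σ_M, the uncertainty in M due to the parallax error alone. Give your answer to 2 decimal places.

M = m − 5 log₁₀ d + 5 = m + 5 log₁₀ p + 5, so ∂M/∂p = 5/(p ln 10).
σ_M = (5/ln 10) · (σ_p/p) = 2.1715 × 36/368.0 = 2.1715 × 0.097826 = 0.21243.

σ_M = 0.21 mag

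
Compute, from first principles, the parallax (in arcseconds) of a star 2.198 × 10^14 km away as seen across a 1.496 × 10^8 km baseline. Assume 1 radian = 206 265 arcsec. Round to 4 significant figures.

θ ≈ B/d = (1.496 × 10^8) / (2.198 × 10^14) = 6.8062 × 10^-7 rad.
In arcseconds: 6.8062 × 10^-7 × 206265 = 0.14039″.

0.1404 arcsec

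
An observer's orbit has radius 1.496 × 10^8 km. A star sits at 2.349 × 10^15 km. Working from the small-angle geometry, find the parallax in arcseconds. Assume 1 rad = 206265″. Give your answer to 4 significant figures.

θ ≈ B/d = (1.496 × 10^8) / (2.349 × 10^15) = 6.3687 × 10^-8 rad.
In arcseconds: 6.3687 × 10^-8 × 206265 = 0.013136″.

0.01314 arcsec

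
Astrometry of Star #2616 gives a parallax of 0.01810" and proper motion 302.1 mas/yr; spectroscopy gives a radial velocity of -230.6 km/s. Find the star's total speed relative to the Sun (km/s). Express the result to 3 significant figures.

d = 1/p = 1/0.01810″ = 55.249 pc.
μ = 302.1 mas/yr = 0.3021 ″/yr.
v_t = 4.740 μ d = 4.740 × 0.3021 × 55.249 = 79.114 km/s.
v = √(v_r² + v_t²) = √((-230.6)² + 79.114²) = √59435.4 = 243.79 km/s.

244 km/s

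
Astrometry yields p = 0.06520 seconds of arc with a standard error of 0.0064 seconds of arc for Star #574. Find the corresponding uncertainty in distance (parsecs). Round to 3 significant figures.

1.51 pc

d = 1/p, so σ_d = σ_p / p².
σ_d = 0.00640 / (0.06520)² = 0.00640 / 0.004251 = 1.5055 pc.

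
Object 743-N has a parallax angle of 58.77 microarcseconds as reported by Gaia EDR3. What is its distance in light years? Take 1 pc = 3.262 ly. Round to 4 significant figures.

p = 58.77 microarcseconds = 0.00005877 arcsec.
d = 1/p = 1/0.00005877 = 17015 pc.
In light-years: 17015 × 3.262 = 55503 ly.

55500 light years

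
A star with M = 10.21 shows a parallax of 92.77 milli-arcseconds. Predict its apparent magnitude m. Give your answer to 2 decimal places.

m = 10.37

d = 1/p = 1/0.09277″ = 10.779 pc.
m − M = 5 log₁₀ d − 5 = 5 log₁₀(10.779) − 5 = 5.1629 − 5 = 0.1629.
m = M + (m − M) = 10.21 + 0.1629 = 10.37.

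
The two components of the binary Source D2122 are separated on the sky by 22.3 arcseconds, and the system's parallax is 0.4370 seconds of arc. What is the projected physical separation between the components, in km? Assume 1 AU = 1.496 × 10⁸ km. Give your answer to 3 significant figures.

7.63 × 10^9 km

d = 1/p = 1/0.4370″ = 2.2883 pc.
At distance d (pc), an angle of θ arcsec spans θ·d AU: s = 22.3 × 2.2883 = 51.029 AU.
= 51.029 × 1.496 × 10⁸ km = 7.6339 × 10^9 km.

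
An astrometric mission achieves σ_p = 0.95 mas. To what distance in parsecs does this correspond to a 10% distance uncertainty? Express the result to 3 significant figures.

σ_d/d = σ_p/p, so the condition is σ_p/p ≤ 0.10, i.e. p ≥ σ_p/0.10.
p_min = 0.95/0.10 = 9.5 mas = 0.0095 arcsec.
d_max = 1/p_min = 1/0.0095 = 105.26 pc.

105 pc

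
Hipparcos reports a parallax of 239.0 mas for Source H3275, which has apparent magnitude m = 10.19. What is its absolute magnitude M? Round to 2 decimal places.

d = 1/p = 1/0.2390″ = 4.1841 pc.
m − M = 5 log₁₀(4.1841) − 5 = 3.1080 − 5 = -1.8920.
M = m − (m − M) = 10.19 − (-1.8920) = 12.08.

M = 12.08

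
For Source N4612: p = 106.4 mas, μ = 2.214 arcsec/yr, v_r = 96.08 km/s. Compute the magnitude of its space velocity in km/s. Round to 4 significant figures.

137.7 km/s

d = 1/p = 1/0.1064″ = 9.3985 pc.
v_t = 4.740 μ d = 4.740 × 2.214 × 9.3985 = 98.631 km/s.
v = √(v_r² + v_t²) = √(96.08² + 98.631²) = √18959.4 = 137.69 km/s.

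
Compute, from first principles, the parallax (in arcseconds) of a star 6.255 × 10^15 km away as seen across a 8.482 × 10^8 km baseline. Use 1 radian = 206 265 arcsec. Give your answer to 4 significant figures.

0.02797 arcsec

θ ≈ B/d = (8.482 × 10^8) / (6.255 × 10^15) = 1.3560 × 10^-7 rad.
In arcseconds: 1.3560 × 10^-7 × 206265 = 0.02797″.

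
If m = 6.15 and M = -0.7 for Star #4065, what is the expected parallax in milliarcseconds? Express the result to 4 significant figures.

4.266 mas

m − M = 6.15 − (-0.7) = 6.85.
d = 10^((m−M)/5 + 1) = 10^2.370 = 234.42 pc.
p = 1/d = 1/234.42 = 0.0042658 arcsec = 4.2658 mas.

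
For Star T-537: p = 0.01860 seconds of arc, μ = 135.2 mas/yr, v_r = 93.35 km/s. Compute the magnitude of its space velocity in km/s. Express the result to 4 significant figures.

d = 1/p = 1/0.01860″ = 53.763 pc.
μ = 135.2 mas/yr = 0.1352 ″/yr.
v_t = 4.740 μ d = 4.740 × 0.1352 × 53.763 = 34.454 km/s.
v = √(v_r² + v_t²) = √(93.35² + 34.454²) = √9901.3 = 99.505 km/s.

99.51 km/s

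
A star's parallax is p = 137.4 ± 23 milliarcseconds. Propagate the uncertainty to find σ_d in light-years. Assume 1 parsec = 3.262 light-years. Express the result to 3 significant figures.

d = 1/p, so σ_d = σ_p / p².
σ_d = 0.0230 / (0.1374)² = 0.0230 / 0.018879 = 1.2183 pc = 1.2183 × 3.262 ly = 3.9741 ly.

3.97 ly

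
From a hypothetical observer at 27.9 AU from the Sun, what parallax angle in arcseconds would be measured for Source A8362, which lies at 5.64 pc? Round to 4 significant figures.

4.947 arcsec

p (arcsec) = B (AU) / d (pc).
p = 27.9 / 5.64 = 4.9468 arcsec.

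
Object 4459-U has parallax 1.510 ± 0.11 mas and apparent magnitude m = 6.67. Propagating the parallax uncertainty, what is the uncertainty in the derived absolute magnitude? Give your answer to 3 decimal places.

σ_M = 0.158 mag

M = m − 5 log₁₀ d + 5 = m + 5 log₁₀ p + 5, so ∂M/∂p = 5/(p ln 10).
σ_M = (5/ln 10) · (σ_p/p) = 2.1715 × 0.11/1.510 = 2.1715 × 0.072848 = 0.15819.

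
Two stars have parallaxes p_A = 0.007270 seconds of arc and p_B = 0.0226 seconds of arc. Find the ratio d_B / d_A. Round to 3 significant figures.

0.322

Since d = 1/p, d_B/d_A = p_A/p_B.
= 0.007270 / 0.0226 = 0.32168.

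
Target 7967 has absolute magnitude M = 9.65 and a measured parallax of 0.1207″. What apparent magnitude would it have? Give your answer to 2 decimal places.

m = 9.24

d = 1/p = 1/0.1207″ = 8.285 pc.
m − M = 5 log₁₀ d − 5 = 5 log₁₀(8.285) − 5 = 4.5915 − 5 = -0.4085.
m = M + (m − M) = 9.65 + (-0.4085) = 9.24.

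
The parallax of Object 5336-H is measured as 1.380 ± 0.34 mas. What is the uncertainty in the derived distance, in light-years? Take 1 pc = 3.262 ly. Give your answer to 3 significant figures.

d = 1/p, so σ_d = σ_p / p².
σ_d = 0.000340 / (0.001380)² = 0.000340 / 0.0000019044 = 178.53 pc = 178.53 × 3.262 ly = 582.36 ly.

582 ly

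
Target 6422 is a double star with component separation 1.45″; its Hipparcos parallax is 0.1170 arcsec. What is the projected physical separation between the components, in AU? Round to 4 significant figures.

12.39 AU

d = 1/p = 1/0.1170″ = 8.547 pc.
At distance d (pc), an angle of θ arcsec spans θ·d AU: s = 1.45 × 8.547 = 12.393 AU.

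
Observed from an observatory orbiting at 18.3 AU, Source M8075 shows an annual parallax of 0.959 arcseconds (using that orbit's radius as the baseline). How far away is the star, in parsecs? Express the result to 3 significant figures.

With baseline B (in AU) and parallax p (in arcsec), d = B/p parsecs.
d = 18.3 / 0.959 = 19.082 pc.

19.1 pc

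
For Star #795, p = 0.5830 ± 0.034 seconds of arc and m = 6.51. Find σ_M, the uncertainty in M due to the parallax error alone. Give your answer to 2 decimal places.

M = m − 5 log₁₀ d + 5 = m + 5 log₁₀ p + 5, so ∂M/∂p = 5/(p ln 10).
σ_M = (5/ln 10) · (σ_p/p) = 2.1715 × 0.034/0.5830 = 2.1715 × 0.058319 = 0.12664.

σ_M = 0.13 mag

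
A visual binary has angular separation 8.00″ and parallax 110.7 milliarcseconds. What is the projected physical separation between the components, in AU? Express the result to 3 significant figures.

d = 1/p = 1/0.1107″ = 9.0334 pc.
At distance d (pc), an angle of θ arcsec spans θ·d AU: s = 8.00 × 9.0334 = 72.267 AU.

72.3 AU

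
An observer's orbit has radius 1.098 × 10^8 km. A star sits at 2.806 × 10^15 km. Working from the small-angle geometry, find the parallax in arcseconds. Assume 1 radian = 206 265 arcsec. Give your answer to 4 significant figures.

0.008071 arcsec

θ ≈ B/d = (1.098 × 10^8) / (2.806 × 10^15) = 3.9130 × 10^-8 rad.
In arcseconds: 3.9130 × 10^-8 × 206265 = 0.0080711″.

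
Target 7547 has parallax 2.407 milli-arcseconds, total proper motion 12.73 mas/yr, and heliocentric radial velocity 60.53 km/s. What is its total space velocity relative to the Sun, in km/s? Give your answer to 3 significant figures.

d = 1/p = 1/0.002407″ = 415.45 pc.
μ = 12.73 mas/yr = 0.01273 ″/yr.
v_t = 4.740 μ d = 4.740 × 0.01273 × 415.45 = 25.068 km/s.
v = √(v_r² + v_t²) = √(60.53² + 25.068²) = √4292.29 = 65.516 km/s.

65.5 km/s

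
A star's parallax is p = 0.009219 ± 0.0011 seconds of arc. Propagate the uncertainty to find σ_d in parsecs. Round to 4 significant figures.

d = 1/p, so σ_d = σ_p / p².
σ_d = 0.00110 / (0.009219)² = 0.00110 / 0.00008499 = 12.943 pc.

12.94 pc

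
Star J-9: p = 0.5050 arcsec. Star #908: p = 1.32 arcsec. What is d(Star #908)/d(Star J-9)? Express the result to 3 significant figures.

0.383

Since d = 1/p, d_B/d_A = p_A/p_B.
= 0.5050 / 1.32 = 0.38258.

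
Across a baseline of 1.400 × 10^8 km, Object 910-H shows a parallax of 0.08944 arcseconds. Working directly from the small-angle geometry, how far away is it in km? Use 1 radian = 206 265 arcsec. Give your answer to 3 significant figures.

θ = 0.08944″ = 0.08944/206265 = 4.3362 × 10^-7 rad.
d = B/θ = (1.400 × 10^8) / (4.3362 × 10^-7) = 3.2286 × 10^14 km.

3.23 × 10^14 km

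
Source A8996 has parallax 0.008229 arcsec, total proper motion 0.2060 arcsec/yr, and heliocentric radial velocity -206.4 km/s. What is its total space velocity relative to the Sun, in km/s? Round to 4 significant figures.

238.1 km/s

d = 1/p = 1/0.008229″ = 121.52 pc.
v_t = 4.740 μ d = 4.740 × 0.2060 × 121.52 = 118.66 km/s.
v = √(v_r² + v_t²) = √((-206.4)² + 118.66²) = √56681.2 = 238.08 km/s.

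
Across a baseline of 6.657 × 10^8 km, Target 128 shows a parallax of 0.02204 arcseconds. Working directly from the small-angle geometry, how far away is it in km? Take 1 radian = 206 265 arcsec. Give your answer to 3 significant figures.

6.23 × 10^15 km

θ = 0.02204″ = 0.02204/206265 = 1.0685 × 10^-7 rad.
d = B/θ = (6.657 × 10^8) / (1.0685 × 10^-7) = 6.2302 × 10^15 km.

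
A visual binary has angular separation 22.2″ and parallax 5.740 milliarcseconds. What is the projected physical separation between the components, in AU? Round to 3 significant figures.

d = 1/p = 1/0.005740″ = 174.22 pc.
At distance d (pc), an angle of θ arcsec spans θ·d AU: s = 22.2 × 174.22 = 3867.7 AU.

3870 AU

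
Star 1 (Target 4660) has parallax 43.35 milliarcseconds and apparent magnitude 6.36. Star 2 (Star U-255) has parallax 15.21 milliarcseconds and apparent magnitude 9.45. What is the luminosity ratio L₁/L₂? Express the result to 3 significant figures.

d₁ = 1/p₁ = 1/0.04335″ = 23.068 pc; d₂ = 1/p₂ = 1/0.01521″ = 65.746 pc.
M₁ = m₁ − 5 log₁₀ d₁ + 5 = 6.36 − 6.8150 + 5 = 4.5450.
M₂ = 9.45 − 9.0893 + 5 = 5.3607.
L₁/L₂ = 10^(0.4(M₂ − M₁)) = 10^(0.4 × 0.8157) = 10^0.32628 = 2.1197.

L₁/L₂ = 2.12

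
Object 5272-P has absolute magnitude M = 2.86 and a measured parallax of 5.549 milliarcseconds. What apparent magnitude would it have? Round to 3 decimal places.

d = 1/p = 1/0.005549″ = 180.21 pc.
m − M = 5 log₁₀ d − 5 = 5 log₁₀(180.21) − 5 = 11.2789 − 5 = 6.2789.
m = M + (m − M) = 2.86 + 6.2789 = 9.139.

m = 9.139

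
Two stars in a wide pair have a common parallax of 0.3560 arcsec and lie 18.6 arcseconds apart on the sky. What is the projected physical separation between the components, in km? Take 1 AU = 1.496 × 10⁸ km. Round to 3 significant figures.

d = 1/p = 1/0.3560″ = 2.809 pc.
At distance d (pc), an angle of θ arcsec spans θ·d AU: s = 18.6 × 2.809 = 52.247 AU.
= 52.247 × 1.496 × 10⁸ km = 7.8162 × 10^9 km.

7.82 × 10^9 km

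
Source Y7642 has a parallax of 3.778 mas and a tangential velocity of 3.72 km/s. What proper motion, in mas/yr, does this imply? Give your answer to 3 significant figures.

2.97 mas/yr

d = 1/p = 1/0.003778″ = 264.69 pc.
μ = v_t / (4.74 d) = 3.72 / (4.74 × 264.69) = 3.72 / 1254.6 = 0.0029651 ″/yr = 2.9651 mas/yr.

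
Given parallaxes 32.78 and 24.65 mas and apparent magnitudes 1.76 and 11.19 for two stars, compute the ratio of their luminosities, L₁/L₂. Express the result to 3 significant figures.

L₁/L₂ = 3350

d₁ = 1/p₁ = 1/0.03278″ = 30.506 pc; d₂ = 1/p₂ = 1/0.02465″ = 40.568 pc.
M₁ = m₁ − 5 log₁₀ d₁ + 5 = 1.76 − 7.4219 + 5 = -0.6619.
M₂ = 11.19 − 8.0409 + 5 = 8.1491.
L₁/L₂ = 10^(0.4(M₂ − M₁)) = 10^(0.4 × 8.8110) = 10^3.52440 = 3345.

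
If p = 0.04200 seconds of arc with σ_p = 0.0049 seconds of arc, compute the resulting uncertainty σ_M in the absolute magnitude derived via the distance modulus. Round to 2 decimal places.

M = m − 5 log₁₀ d + 5 = m + 5 log₁₀ p + 5, so ∂M/∂p = 5/(p ln 10).
σ_M = (5/ln 10) · (σ_p/p) = 2.1715 × 0.0049/0.04200 = 2.1715 × 0.11667 = 0.25335.

σ_M = 0.25 mag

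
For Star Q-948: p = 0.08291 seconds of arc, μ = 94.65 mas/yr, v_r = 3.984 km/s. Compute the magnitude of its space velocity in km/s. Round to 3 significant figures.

6.72 km/s

d = 1/p = 1/0.08291″ = 12.061 pc.
μ = 94.65 mas/yr = 0.09465 ″/yr.
v_t = 4.740 μ d = 4.740 × 0.09465 × 12.061 = 5.4111 km/s.
v = √(v_r² + v_t²) = √(3.984² + 5.4111²) = √45.1523 = 6.7195 km/s.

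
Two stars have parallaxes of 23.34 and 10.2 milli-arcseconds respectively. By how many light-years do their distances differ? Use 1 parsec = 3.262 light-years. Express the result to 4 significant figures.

180.0 ly

d_A = 1/0.02334″ = 42.845 pc; d_B = 1/0.01020″ = 98.039 pc.
|d_B − d_A| = |98.039 − 42.845| = 55.194 pc = 55.194 × 3.262 ly = 180.04 ly.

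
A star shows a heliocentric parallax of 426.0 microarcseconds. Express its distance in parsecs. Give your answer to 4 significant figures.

p = 426.0 microarcseconds = 0.0004260 arcsec.
d = 1/p = 1/0.0004260 = 2347.4 pc.

2347 pc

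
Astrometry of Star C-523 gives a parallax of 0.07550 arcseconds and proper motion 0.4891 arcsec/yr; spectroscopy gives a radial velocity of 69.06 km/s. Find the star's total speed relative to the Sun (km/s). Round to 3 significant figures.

d = 1/p = 1/0.07550″ = 13.245 pc.
v_t = 4.740 μ d = 4.740 × 0.4891 × 13.245 = 30.706 km/s.
v = √(v_r² + v_t²) = √(69.06² + 30.706²) = √5712.14 = 75.579 km/s.

75.6 km/s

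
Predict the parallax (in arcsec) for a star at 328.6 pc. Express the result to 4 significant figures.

0.003043 arcsec

p = 1/d = 1/328.6 = 0.0030432 arcsec.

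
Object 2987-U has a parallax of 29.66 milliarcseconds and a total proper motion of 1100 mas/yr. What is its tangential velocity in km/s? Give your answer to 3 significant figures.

176 km/s

d = 1/p = 1/0.02966″ = 33.715 pc.
μ = 1100 mas/yr = 1.10 ″/yr.
v_t = 4.74 × μ × d = 4.74 × 1.10 × 33.715 = 175.79 km/s.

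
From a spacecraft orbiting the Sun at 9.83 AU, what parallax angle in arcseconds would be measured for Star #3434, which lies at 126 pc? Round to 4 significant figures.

0.07802 arcsec

p (arcsec) = B (AU) / d (pc).
p = 9.83 / 126 = 0.078016 arcsec.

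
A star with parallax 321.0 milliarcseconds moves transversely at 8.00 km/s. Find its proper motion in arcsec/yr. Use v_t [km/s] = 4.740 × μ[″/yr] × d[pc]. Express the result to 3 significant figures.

d = 1/p = 1/0.3210″ = 3.1153 pc.
μ = v_t / (4.74 d) = 8.00 / (4.74 × 3.1153) = 8.00 / 14.767 = 0.54175 ″/yr.

0.542 arcsec/yr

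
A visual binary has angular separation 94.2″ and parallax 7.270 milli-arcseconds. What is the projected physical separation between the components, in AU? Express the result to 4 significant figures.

12960 AU

d = 1/p = 1/0.007270″ = 137.55 pc.
At distance d (pc), an angle of θ arcsec spans θ·d AU: s = 94.2 × 137.55 = 12957 AU.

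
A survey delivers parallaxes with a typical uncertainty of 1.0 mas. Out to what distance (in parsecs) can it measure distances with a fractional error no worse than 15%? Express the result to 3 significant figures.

150 pc

σ_d/d = σ_p/p, so the condition is σ_p/p ≤ 0.15, i.e. p ≥ σ_p/0.15.
p_min = 1.0/0.15 = 6.6667 mas = 0.0066667 arcsec.
d_max = 1/p_min = 1/0.0066667 = 150 pc.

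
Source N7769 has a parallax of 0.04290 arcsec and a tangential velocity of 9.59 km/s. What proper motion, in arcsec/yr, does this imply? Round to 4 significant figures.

0.08680 arcsec/yr

d = 1/p = 1/0.04290″ = 23.31 pc.
μ = v_t / (4.74 d) = 9.59 / (4.74 × 23.31) = 9.59 / 110.49 = 0.086795 ″/yr.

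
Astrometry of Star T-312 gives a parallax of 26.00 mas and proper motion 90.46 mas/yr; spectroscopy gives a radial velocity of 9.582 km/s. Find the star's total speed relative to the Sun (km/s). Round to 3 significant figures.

19.1 km/s

d = 1/p = 1/0.02600″ = 38.462 pc.
μ = 90.46 mas/yr = 0.09046 ″/yr.
v_t = 4.740 μ d = 4.740 × 0.09046 × 38.462 = 16.492 km/s.
v = √(v_r² + v_t²) = √(9.582² + 16.492²) = √363.801 = 19.074 km/s.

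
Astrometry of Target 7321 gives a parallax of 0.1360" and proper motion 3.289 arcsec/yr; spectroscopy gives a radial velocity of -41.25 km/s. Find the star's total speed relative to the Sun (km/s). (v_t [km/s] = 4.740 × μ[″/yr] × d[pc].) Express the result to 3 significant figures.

122 km/s

d = 1/p = 1/0.1360″ = 7.3529 pc.
v_t = 4.740 μ d = 4.740 × 3.289 × 7.3529 = 114.63 km/s.
v = √(v_r² + v_t²) = √((-41.25)² + 114.63²) = √14841.6 = 121.83 km/s.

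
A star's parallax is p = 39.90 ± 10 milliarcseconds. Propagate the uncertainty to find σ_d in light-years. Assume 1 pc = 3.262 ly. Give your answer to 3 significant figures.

20.5 ly

d = 1/p, so σ_d = σ_p / p².
σ_d = 0.0100 / (0.03990)² = 0.0100 / 0.001592 = 6.2814 pc = 6.2814 × 3.262 ly = 20.49 ly.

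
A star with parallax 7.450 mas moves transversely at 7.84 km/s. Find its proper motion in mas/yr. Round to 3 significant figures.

d = 1/p = 1/0.007450″ = 134.23 pc.
μ = v_t / (4.74 d) = 7.84 / (4.74 × 134.23) = 7.84 / 636.25 = 0.012322 ″/yr = 12.322 mas/yr.

12.3 mas/yr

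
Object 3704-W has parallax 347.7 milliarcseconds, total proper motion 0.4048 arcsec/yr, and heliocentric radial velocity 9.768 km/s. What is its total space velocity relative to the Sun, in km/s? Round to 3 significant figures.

11.2 km/s

d = 1/p = 1/0.3477″ = 2.876 pc.
v_t = 4.740 μ d = 4.740 × 0.4048 × 2.876 = 5.5183 km/s.
v = √(v_r² + v_t²) = √(9.768² + 5.5183²) = √125.865 = 11.219 km/s.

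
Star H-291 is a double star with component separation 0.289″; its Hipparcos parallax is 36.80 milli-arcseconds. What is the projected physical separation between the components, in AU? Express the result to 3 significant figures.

7.85 AU

d = 1/p = 1/0.03680″ = 27.174 pc.
At distance d (pc), an angle of θ arcsec spans θ·d AU: s = 0.289 × 27.174 = 7.8533 AU.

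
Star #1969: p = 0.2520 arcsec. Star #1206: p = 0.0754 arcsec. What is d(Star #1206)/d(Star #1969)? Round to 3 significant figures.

3.34

Since d = 1/p, d_B/d_A = p_A/p_B.
= 0.2520 / 0.0754 = 3.3422.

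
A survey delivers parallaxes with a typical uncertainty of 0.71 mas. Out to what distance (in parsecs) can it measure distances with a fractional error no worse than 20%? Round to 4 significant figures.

281.7 pc

σ_d/d = σ_p/p, so the condition is σ_p/p ≤ 0.20, i.e. p ≥ σ_p/0.20.
p_min = 0.71/0.20 = 3.55 mas = 0.00355 arcsec.
d_max = 1/p_min = 1/0.00355 = 281.69 pc.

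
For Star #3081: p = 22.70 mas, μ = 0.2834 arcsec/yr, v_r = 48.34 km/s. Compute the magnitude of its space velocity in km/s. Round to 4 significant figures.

d = 1/p = 1/0.02270″ = 44.053 pc.
v_t = 4.740 μ d = 4.740 × 0.2834 × 44.053 = 59.177 km/s.
v = √(v_r² + v_t²) = √(48.34² + 59.177²) = √5838.67 = 76.411 km/s.

76.41 km/s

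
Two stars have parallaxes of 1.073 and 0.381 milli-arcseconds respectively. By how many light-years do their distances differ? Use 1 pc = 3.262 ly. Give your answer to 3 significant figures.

5520 ly

d_A = 1/0.001073″ = 931.97 pc; d_B = 1/0.0003810″ = 2624.7 pc.
|d_B − d_A| = |2624.7 − 931.97| = 1692.7 pc = 1692.7 × 3.262 ly = 5521.6 ly.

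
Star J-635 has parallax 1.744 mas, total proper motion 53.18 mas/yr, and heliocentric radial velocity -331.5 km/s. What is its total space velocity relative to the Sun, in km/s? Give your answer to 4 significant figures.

361.6 km/s

d = 1/p = 1/0.001744″ = 573.39 pc.
μ = 53.18 mas/yr = 0.05318 ″/yr.
v_t = 4.740 μ d = 4.740 × 0.05318 × 573.39 = 144.54 km/s.
v = √(v_r² + v_t²) = √((-331.5)² + 144.54²) = √130784 = 361.64 km/s.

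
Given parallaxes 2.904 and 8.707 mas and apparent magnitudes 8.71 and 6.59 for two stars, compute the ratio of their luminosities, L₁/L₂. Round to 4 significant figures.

d₁ = 1/p₁ = 1/0.002904″ = 344.35 pc; d₂ = 1/p₂ = 1/0.008707″ = 114.85 pc.
M₁ = m₁ − 5 log₁₀ d₁ + 5 = 8.71 − 12.6850 + 5 = 1.0250.
M₂ = 6.59 − 10.3007 + 5 = 1.2893.
L₁/L₂ = 10^(0.4(M₂ − M₁)) = 10^(0.4 × 0.2643) = 10^0.10572 = 1.2756.

L₁/L₂ = 1.276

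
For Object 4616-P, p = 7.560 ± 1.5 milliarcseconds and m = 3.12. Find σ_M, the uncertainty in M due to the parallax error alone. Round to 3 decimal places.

M = m − 5 log₁₀ d + 5 = m + 5 log₁₀ p + 5, so ∂M/∂p = 5/(p ln 10).
σ_M = (5/ln 10) · (σ_p/p) = 2.1715 × 1.5/7.560 = 2.1715 × 0.19841 = 0.43085.

σ_M = 0.431 mag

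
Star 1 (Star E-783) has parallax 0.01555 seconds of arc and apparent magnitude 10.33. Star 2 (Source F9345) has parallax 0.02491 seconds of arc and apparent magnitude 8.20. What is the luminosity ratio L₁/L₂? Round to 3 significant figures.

L₁/L₂ = 0.361

d₁ = 1/p₁ = 1/0.01555″ = 64.309 pc; d₂ = 1/p₂ = 1/0.02491″ = 40.145 pc.
M₁ = m₁ − 5 log₁₀ d₁ + 5 = 10.33 − 9.0414 + 5 = 6.2886.
M₂ = 8.20 − 8.0182 + 5 = 5.1818.
L₁/L₂ = 10^(0.4(M₂ − M₁)) = 10^(0.4 × (-1.1068)) = 10^(-0.44272) = 0.36081.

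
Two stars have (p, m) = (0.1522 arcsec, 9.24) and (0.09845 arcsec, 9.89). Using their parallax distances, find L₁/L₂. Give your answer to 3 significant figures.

d₁ = 1/p₁ = 1/0.1522″ = 6.5703 pc; d₂ = 1/p₂ = 1/0.09845″ = 10.157 pc.
M₁ = m₁ − 5 log₁₀ d₁ + 5 = 9.24 − 4.0879 + 5 = 10.1521.
M₂ = 9.89 − 5.0338 + 5 = 9.8562.
L₁/L₂ = 10^(0.4(M₂ − M₁)) = 10^(0.4 × (-0.2959)) = 10^(-0.11836) = 0.76145.

L₁/L₂ = 0.761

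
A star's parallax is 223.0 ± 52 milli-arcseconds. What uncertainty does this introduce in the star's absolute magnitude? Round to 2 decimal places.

σ_M = 0.51 mag

M = m − 5 log₁₀ d + 5 = m + 5 log₁₀ p + 5, so ∂M/∂p = 5/(p ln 10).
σ_M = (5/ln 10) · (σ_p/p) = 2.1715 × 52/223.0 = 2.1715 × 0.23318 = 0.50635.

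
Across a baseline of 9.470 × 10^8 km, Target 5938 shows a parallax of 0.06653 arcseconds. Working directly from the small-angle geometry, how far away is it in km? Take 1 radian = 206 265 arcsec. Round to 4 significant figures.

θ = 0.06653″ = 0.06653/206265 = 3.2255 × 10^-7 rad.
d = B/θ = (9.470 × 10^8) / (3.2255 × 10^-7) = 2.9360 × 10^15 km.

2.936 × 10^15 km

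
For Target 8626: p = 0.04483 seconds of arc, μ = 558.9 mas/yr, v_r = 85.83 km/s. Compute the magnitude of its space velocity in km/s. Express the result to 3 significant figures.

104 km/s

d = 1/p = 1/0.04483″ = 22.306 pc.
μ = 558.9 mas/yr = 0.5589 ″/yr.
v_t = 4.740 μ d = 4.740 × 0.5589 × 22.306 = 59.093 km/s.
v = √(v_r² + v_t²) = √(85.83² + 59.093²) = √10858.8 = 104.21 km/s.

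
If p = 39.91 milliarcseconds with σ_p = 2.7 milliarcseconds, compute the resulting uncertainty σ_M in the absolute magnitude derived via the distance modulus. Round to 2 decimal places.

M = m − 5 log₁₀ d + 5 = m + 5 log₁₀ p + 5, so ∂M/∂p = 5/(p ln 10).
σ_M = (5/ln 10) · (σ_p/p) = 2.1715 × 2.7/39.91 = 2.1715 × 0.067652 = 0.14691.

σ_M = 0.15 mag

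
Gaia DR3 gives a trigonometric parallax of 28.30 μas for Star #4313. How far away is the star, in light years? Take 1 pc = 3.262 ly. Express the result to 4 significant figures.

115300 light years

p = 28.30 μas = 0.00002830 arcsec.
d = 1/p = 1/0.00002830 = 35336 pc.
In light-years: 35336 × 3.262 = 1.1527 × 10^5 ly.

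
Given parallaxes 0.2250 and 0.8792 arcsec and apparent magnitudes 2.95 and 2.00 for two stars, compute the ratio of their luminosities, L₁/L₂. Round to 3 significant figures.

L₁/L₂ = 6.37

d₁ = 1/p₁ = 1/0.2250″ = 4.4444 pc; d₂ = 1/p₂ = 1/0.8792″ = 1.1374 pc.
M₁ = m₁ − 5 log₁₀ d₁ + 5 = 2.95 − 3.2391 + 5 = 4.7109.
M₂ = 2.00 − 0.2796 + 5 = 6.7204.
L₁/L₂ = 10^(0.4(M₂ − M₁)) = 10^(0.4 × 2.0095) = 10^0.80380 = 6.365.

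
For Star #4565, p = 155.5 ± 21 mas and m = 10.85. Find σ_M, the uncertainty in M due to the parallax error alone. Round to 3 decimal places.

M = m − 5 log₁₀ d + 5 = m + 5 log₁₀ p + 5, so ∂M/∂p = 5/(p ln 10).
σ_M = (5/ln 10) · (σ_p/p) = 2.1715 × 21/155.5 = 2.1715 × 0.13505 = 0.29326.

σ_M = 0.293 mag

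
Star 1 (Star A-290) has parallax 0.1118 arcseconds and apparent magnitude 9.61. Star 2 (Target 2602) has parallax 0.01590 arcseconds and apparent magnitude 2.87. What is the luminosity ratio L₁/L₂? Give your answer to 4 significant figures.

d₁ = 1/p₁ = 1/0.1118″ = 8.9445 pc; d₂ = 1/p₂ = 1/0.01590″ = 62.893 pc.
M₁ = m₁ − 5 log₁₀ d₁ + 5 = 9.61 − 4.7578 + 5 = 9.8522.
M₂ = 2.87 − 8.9930 + 5 = -1.1230.
L₁/L₂ = 10^(0.4(M₂ − M₁)) = 10^(0.4 × (-10.9752)) = 10^(-4.39008) = 0.000040731.

L₁/L₂ = 4.073 × 10^-5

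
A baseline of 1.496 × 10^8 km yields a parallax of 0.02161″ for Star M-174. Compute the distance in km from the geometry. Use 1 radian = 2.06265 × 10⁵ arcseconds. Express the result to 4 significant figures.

1.428 × 10^15 km

θ = 0.02161″ = 0.02161/206265 = 1.0477 × 10^-7 rad.
d = B/θ = (1.496 × 10^8) / (1.0477 × 10^-7) = 1.4279 × 10^15 km.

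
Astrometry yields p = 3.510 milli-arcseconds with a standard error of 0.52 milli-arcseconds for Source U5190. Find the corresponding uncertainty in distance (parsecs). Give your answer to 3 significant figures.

42.2 pc

d = 1/p, so σ_d = σ_p / p².
σ_d = 0.000520 / (0.003510)² = 0.000520 / 0.00001232 = 42.208 pc.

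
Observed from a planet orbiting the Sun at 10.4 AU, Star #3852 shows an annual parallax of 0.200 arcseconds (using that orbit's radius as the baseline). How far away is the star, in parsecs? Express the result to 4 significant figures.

With baseline B (in AU) and parallax p (in arcsec), d = B/p parsecs.
d = 10.4 / 0.200 = 52 pc.

52.00 pc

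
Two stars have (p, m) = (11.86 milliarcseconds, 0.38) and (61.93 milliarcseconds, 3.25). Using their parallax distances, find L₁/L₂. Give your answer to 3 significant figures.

L₁/L₂ = 383

d₁ = 1/p₁ = 1/0.01186″ = 84.317 pc; d₂ = 1/p₂ = 1/0.06193″ = 16.147 pc.
M₁ = m₁ − 5 log₁₀ d₁ + 5 = 0.38 − 9.6296 + 5 = -4.2496.
M₂ = 3.25 − 6.0405 + 5 = 2.2095.
L₁/L₂ = 10^(0.4(M₂ − M₁)) = 10^(0.4 × 6.4591) = 10^2.58364 = 383.39.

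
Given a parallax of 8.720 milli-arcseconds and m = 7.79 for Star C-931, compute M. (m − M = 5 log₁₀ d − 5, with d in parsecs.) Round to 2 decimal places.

M = 2.49

d = 1/p = 1/0.008720″ = 114.68 pc.
m − M = 5 log₁₀(114.68) − 5 = 10.2974 − 5 = 5.2974.
M = m − (m − M) = 7.79 − 5.2974 = 2.49.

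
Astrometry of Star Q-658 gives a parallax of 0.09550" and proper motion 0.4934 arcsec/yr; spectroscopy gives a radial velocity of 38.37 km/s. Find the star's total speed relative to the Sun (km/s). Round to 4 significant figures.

d = 1/p = 1/0.09550″ = 10.471 pc.
v_t = 4.740 μ d = 4.740 × 0.4934 × 10.471 = 24.489 km/s.
v = √(v_r² + v_t²) = √(38.37² + 24.489²) = √2071.97 = 45.519 km/s.

45.52 km/s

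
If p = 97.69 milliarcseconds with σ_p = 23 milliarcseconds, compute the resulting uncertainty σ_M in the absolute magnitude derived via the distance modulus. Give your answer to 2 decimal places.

M = m − 5 log₁₀ d + 5 = m + 5 log₁₀ p + 5, so ∂M/∂p = 5/(p ln 10).
σ_M = (5/ln 10) · (σ_p/p) = 2.1715 × 23/97.69 = 2.1715 × 0.23544 = 0.51126.

σ_M = 0.51 mag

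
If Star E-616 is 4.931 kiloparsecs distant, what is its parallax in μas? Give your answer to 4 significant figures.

d = 4.931 kpc = 4931 pc.
p = 1/d = 1/4931 = 0.0002028 arcsec.
= 0.0002028 × 10⁶ = 202.8 μas.

202.8 μas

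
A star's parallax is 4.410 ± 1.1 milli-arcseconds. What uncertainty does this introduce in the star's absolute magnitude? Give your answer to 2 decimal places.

M = m − 5 log₁₀ d + 5 = m + 5 log₁₀ p + 5, so ∂M/∂p = 5/(p ln 10).
σ_M = (5/ln 10) · (σ_p/p) = 2.1715 × 1.1/4.410 = 2.1715 × 0.24943 = 0.54164.

σ_M = 0.54 mag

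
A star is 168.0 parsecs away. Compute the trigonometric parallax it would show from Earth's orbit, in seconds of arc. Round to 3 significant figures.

0.00595 arcsec

p = 1/d = 1/168 = 0.0059524 arcsec.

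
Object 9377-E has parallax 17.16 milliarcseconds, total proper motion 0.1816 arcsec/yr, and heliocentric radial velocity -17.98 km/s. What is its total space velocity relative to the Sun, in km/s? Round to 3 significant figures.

d = 1/p = 1/0.01716″ = 58.275 pc.
v_t = 4.740 μ d = 4.740 × 0.1816 × 58.275 = 50.162 km/s.
v = √(v_r² + v_t²) = √((-17.98)² + 50.162²) = √2839.51 = 53.287 km/s.

53.3 km/s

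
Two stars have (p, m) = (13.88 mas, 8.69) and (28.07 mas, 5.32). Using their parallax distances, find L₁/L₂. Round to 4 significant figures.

L₁/L₂ = 0.1835

d₁ = 1/p₁ = 1/0.01388″ = 72.046 pc; d₂ = 1/p₂ = 1/0.02807″ = 35.625 pc.
M₁ = m₁ − 5 log₁₀ d₁ + 5 = 8.69 − 9.2880 + 5 = 4.4020.
M₂ = 5.32 − 7.7588 + 5 = 2.5612.
L₁/L₂ = 10^(0.4(M₂ − M₁)) = 10^(0.4 × (-1.8408)) = 10^(-0.73632) = 0.18352.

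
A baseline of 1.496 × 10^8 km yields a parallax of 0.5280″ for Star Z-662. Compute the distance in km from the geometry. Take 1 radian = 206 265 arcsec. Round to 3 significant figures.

θ = 0.5280″ = 0.5280/206265 = 2.5598 × 10^-6 rad.
d = B/θ = (1.496 × 10^8) / (2.5598 × 10^-6) = 5.8442 × 10^13 km.

5.84 × 10^13 km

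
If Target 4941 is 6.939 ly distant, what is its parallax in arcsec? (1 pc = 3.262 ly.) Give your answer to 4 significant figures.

d = 6.939 ly ÷ 3.262 = 2.1272 pc.
p = 1/d = 1/2.1272 = 0.4701 arcsec.

0.4701 arcsec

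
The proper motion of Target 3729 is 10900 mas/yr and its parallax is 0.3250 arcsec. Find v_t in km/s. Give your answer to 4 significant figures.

d = 1/p = 1/0.3250″ = 3.0769 pc.
μ = 10900 mas/yr = 10.9 ″/yr.
v_t = 4.74 × μ × d = 4.74 × 10.9 × 3.0769 = 158.97 km/s.

159.0 km/s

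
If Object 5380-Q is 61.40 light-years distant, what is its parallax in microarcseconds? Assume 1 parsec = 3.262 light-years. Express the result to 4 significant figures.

d = 61.40 ly ÷ 3.262 = 18.823 pc.
p = 1/d = 1/18.823 = 0.053126 arcsec.
= 0.053126 × 10⁶ = 53126 μas.

53130 μas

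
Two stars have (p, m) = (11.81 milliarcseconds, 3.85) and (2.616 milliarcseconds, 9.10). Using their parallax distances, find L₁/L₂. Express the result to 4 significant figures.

d₁ = 1/p₁ = 1/0.01181″ = 84.674 pc; d₂ = 1/p₂ = 1/0.002616″ = 382.26 pc.
M₁ = m₁ − 5 log₁₀ d₁ + 5 = 3.85 − 9.6388 + 5 = -0.7888.
M₂ = 9.10 − 12.9118 + 5 = 1.1882.
L₁/L₂ = 10^(0.4(M₂ − M₁)) = 10^(0.4 × 1.9770) = 10^0.79080 = 6.1773.

L₁/L₂ = 6.177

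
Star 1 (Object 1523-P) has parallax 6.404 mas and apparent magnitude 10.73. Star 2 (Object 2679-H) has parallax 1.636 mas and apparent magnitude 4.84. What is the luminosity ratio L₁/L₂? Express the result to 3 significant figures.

L₁/L₂ = 0.000288

d₁ = 1/p₁ = 1/0.006404″ = 156.15 pc; d₂ = 1/p₂ = 1/0.001636″ = 611.25 pc.
M₁ = m₁ − 5 log₁₀ d₁ + 5 = 10.73 − 10.9677 + 5 = 4.7623.
M₂ = 4.84 − 13.9311 + 5 = -4.0911.
L₁/L₂ = 10^(0.4(M₂ − M₁)) = 10^(0.4 × (-8.8534)) = 10^(-3.54136) = 0.0002875.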